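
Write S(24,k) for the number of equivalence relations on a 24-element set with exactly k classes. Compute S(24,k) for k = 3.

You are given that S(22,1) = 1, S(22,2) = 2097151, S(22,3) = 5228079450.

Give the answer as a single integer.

@23  (23,2):2097151·2+1→4194303, (23,3):5228079450·3+2097151→15686335501
@24  (24,3):15686335501·3+4194303→47063200806
Read S(24,3) = 47063200806.

47063200806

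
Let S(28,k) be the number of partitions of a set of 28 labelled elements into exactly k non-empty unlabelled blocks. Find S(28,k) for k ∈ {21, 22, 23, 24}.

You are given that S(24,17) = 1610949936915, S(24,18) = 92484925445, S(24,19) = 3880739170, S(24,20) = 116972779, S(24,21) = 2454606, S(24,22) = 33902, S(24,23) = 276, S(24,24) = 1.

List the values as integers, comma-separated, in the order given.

22653141490980, 825906183960, 22693687380, 460192005

[25] T[25,18]:18*92484925445+1610949936915=3275678594925 · T[25,19]:19*3880739170+92484925445=166218969675 · T[25,20]:20*116972779+3880739170=6220194750 · T[25,21]:21*2454606+116972779=168519505 · T[25,22]:22*33902+2454606=3200450 · T[25,23]:23*276+33902=40250 · T[25,24]:24*1+276=300
[26] T[26,19]:19*166218969675+3275678594925=6433839018750 · T[26,20]:20*6220194750+166218969675=290622864675 · T[26,21]:21*168519505+6220194750=9759104355 · T[26,22]:22*3200450+168519505=238929405 · T[26,23]:23*40250+3200450=4126200 · T[26,24]:24*300+40250=47450
[27] T[27,20]:20*290622864675+6433839018750=12246296312250 · T[27,21]:21*9759104355+290622864675=495564056130 · T[27,22]:22*238929405+9759104355=15015551265 · T[27,23]:23*4126200+238929405=333832005 · T[27,24]:24*47450+4126200=5265000
[28] T[28,21]:21*495564056130+12246296312250=22653141490980 · T[28,22]:22*15015551265+495564056130=825906183960 · T[28,23]:23*333832005+15015551265=22693687380 · T[28,24]:24*5265000+333832005=460192005
Read S(28,21) = 22653141490980, S(28,22) = 825906183960, S(28,23) = 22693687380, S(28,24) = 460192005.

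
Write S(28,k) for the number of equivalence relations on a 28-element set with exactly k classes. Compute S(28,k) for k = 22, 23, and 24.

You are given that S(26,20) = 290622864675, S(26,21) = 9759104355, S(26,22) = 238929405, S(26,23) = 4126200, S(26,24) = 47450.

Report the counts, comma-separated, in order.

row 27: T[27][21]=21·9759104355+290622864675=495564056130  T[27][22]=22·238929405+9759104355=15015551265  T[27][23]=23·4126200+238929405=333832005  T[27][24]=24·47450+4126200=5265000
row 28: T[28][22]=22·15015551265+495564056130=825906183960  T[28][23]=23·333832005+15015551265=22693687380  T[28][24]=24·5265000+333832005=460192005
Read S(28,22) = 825906183960, S(28,23) = 22693687380, S(28,24) = 460192005.

825906183960, 22693687380, 460192005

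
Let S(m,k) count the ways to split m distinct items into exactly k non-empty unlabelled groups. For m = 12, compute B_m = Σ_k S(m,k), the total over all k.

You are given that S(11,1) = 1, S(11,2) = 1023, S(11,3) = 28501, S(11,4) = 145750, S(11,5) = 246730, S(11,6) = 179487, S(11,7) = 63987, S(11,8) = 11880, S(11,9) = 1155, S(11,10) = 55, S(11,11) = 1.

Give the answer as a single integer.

row 12: T[12][1]=1·1+0=1  T[12][2]=2·1023+1=2047  T[12][3]=3·28501+1023=86526  T[12][4]=4·145750+28501=611501  T[12][5]=5·246730+145750=1379400  T[12][6]=6·179487+246730=1323652  T[12][7]=7·63987+179487=627396  T[12][8]=8·11880+63987=159027  T[12][9]=9·1155+11880=22275  T[12][10]=10·55+1155=1705  T[12][11]=11·1+55=66  T[12][12]=12·0+1=1
B_12 = ΣS(12,k) = 1+2047+86526+611501+1379400+1323652+627396+159027+22275+1705+66+1 = 4213597

4213597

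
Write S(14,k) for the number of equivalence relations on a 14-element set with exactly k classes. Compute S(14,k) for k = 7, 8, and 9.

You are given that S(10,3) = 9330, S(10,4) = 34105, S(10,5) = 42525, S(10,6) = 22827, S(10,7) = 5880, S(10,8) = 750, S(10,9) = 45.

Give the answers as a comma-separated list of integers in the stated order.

49329280, 20912320, 5135130

[11] T[11,4]:4*34105+9330=145750 · T[11,5]:5*42525+34105=246730 · T[11,6]:6*22827+42525=179487 · T[11,7]:7*5880+22827=63987 · T[11,8]:8*750+5880=11880 · T[11,9]:9*45+750=1155
[12] T[12,5]:5*246730+145750=1379400 · T[12,6]:6*179487+246730=1323652 · T[12,7]:7*63987+179487=627396 · T[12,8]:8*11880+63987=159027 · T[12,9]:9*1155+11880=22275
[13] T[13,6]:6*1323652+1379400=9321312 · T[13,7]:7*627396+1323652=5715424 · T[13,8]:8*159027+627396=1899612 · T[13,9]:9*22275+159027=359502
[14] T[14,7]:7*5715424+9321312=49329280 · T[14,8]:8*1899612+5715424=20912320 · T[14,9]:9*359502+1899612=5135130
Read S(14,7) = 49329280, S(14,8) = 20912320, S(14,9) = 5135130.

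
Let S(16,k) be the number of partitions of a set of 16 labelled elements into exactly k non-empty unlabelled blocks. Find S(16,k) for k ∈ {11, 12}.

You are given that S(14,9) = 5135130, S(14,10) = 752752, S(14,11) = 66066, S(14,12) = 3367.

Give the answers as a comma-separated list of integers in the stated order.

28936908, 2757118

[15] T[15,10]:10*752752+5135130=12662650 · T[15,11]:11*66066+752752=1479478 · T[15,12]:12*3367+66066=106470
[16] T[16,11]:11*1479478+12662650=28936908 · T[16,12]:12*106470+1479478=2757118
Read S(16,11) = 28936908, S(16,12) = 2757118.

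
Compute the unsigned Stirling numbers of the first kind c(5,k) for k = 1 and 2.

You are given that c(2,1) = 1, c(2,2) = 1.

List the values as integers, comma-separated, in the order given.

24, 50

[3] T[3,1]:2*1+0=2 · T[3,2]:2*1+1=3
[4] T[4,1]:3*2+0=6 · T[4,2]:3*3+2=11
[5] T[5,1]:4*6+0=24 · T[5,2]:4*11+6=50
Read c(5,1) = 24, c(5,2) = 50.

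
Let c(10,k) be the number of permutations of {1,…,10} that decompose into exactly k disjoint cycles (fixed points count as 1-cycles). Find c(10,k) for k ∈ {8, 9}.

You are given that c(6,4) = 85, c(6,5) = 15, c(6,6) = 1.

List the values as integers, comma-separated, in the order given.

row 7: T[7][5]=6·15+85=175  T[7][6]=6·1+15=21  T[7][7]=6·0+1=1
row 8: T[8][6]=7·21+175=322  T[8][7]=7·1+21=28  T[8][8]=7·0+1=1
row 9: T[9][7]=8·28+322=546  T[9][8]=8·1+28=36  T[9][9]=8·0+1=1
row 10: T[10][8]=9·36+546=870  T[10][9]=9·1+36=45
Read c(10,8) = 870, c(10,9) = 45.

870, 45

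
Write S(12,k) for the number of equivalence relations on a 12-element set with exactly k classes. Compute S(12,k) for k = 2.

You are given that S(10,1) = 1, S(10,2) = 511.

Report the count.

row 11: T[11][1]=1·1+0=1  T[11][2]=2·511+1=1023
row 12: T[12][2]=2·1023+1=2047
Read S(12,2) = 2047.

2047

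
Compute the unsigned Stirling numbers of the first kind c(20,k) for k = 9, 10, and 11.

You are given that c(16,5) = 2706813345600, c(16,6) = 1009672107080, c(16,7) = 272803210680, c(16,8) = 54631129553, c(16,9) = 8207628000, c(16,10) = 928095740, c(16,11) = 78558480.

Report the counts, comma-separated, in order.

2503858755467550, 381922055502195, 46280647751910

row 17: T[17][6]=16·1009672107080+2706813345600=18861567058880  T[17][7]=16·272803210680+1009672107080=5374523477960  T[17][8]=16·54631129553+272803210680=1146901283528  T[17][9]=16·8207628000+54631129553=185953177553  T[17][10]=16·928095740+8207628000=23057159840  T[17][11]=16·78558480+928095740=2185031420
row 18: T[18][7]=17·5374523477960+18861567058880=110228466184200  T[18][8]=17·1146901283528+5374523477960=24871845297936  T[18][9]=17·185953177553+1146901283528=4308105301929  T[18][10]=17·23057159840+185953177553=577924894833  T[18][11]=17·2185031420+23057159840=60202693980
row 19: T[19][8]=18·24871845297936+110228466184200=557921681547048  T[19][9]=18·4308105301929+24871845297936=102417740732658  T[19][10]=18·577924894833+4308105301929=14710753408923  T[19][11]=18·60202693980+577924894833=1661573386473
row 20: T[20][9]=19·102417740732658+557921681547048=2503858755467550  T[20][10]=19·14710753408923+102417740732658=381922055502195  T[20][11]=19·1661573386473+14710753408923=46280647751910
Read c(20,9) = 2503858755467550, c(20,10) = 381922055502195, c(20,11) = 46280647751910.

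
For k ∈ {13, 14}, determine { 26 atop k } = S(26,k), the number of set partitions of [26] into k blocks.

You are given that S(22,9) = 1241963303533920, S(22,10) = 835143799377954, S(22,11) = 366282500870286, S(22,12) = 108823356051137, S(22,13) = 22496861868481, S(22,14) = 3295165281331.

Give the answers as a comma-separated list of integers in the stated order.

[23] T[23,10]:10*835143799377954+1241963303533920=9593401297313460 · T[23,11]:11*366282500870286+835143799377954=4864251308951100 · T[23,12]:12*108823356051137+366282500870286=1672162773483930 · T[23,13]:13*22496861868481+108823356051137=401282560341390 · T[23,14]:14*3295165281331+22496861868481=68629175807115
[24] T[24,11]:11*4864251308951100+9593401297313460=63100165695775560 · T[24,12]:12*1672162773483930+4864251308951100=24930204590758260 · T[24,13]:13*401282560341390+1672162773483930=6888836057922000 · T[24,14]:14*68629175807115+401282560341390=1362091021641000
[25] T[25,12]:12*24930204590758260+63100165695775560=362262620784874680 · T[25,13]:13*6888836057922000+24930204590758260=114485073343744260 · T[25,14]:14*1362091021641000+6888836057922000=25958110360896000
[26] T[26,13]:13*114485073343744260+362262620784874680=1850568574253550060 · T[26,14]:14*25958110360896000+114485073343744260=477898618396288260
Read S(26,13) = 1850568574253550060, S(26,14) = 477898618396288260.

1850568574253550060, 477898618396288260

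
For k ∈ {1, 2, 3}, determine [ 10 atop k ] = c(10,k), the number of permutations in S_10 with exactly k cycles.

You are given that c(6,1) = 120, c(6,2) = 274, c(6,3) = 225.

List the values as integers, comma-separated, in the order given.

@7  (7,1):120·6+0→720, (7,2):274·6+120→1764, (7,3):225·6+274→1624
@8  (8,1):720·7+0→5040, (8,2):1764·7+720→13068, (8,3):1624·7+1764→13132
@9  (9,1):5040·8+0→40320, (9,2):13068·8+5040→109584, (9,3):13132·8+13068→118124
@10  (10,1):40320·9+0→362880, (10,2):109584·9+40320→1026576, (10,3):118124·9+109584→1172700
Read c(10,1) = 362880, c(10,2) = 1026576, c(10,3) = 1172700.

362880, 1026576, 1172700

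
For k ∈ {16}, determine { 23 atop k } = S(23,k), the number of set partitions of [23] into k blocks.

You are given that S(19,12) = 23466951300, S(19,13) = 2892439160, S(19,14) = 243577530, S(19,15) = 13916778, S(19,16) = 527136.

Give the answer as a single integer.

762361127264

[20] T[20,13]:13*2892439160+23466951300=61068660380 · T[20,14]:14*243577530+2892439160=6302524580 · T[20,15]:15*13916778+243577530=452329200 · T[20,16]:16*527136+13916778=22350954
[21] T[21,14]:14*6302524580+61068660380=149304004500 · T[21,15]:15*452329200+6302524580=13087462580 · T[21,16]:16*22350954+452329200=809944464
[22] T[22,15]:15*13087462580+149304004500=345615943200 · T[22,16]:16*809944464+13087462580=26046574004
[23] T[23,16]:16*26046574004+345615943200=762361127264
Read S(23,16) = 762361127264.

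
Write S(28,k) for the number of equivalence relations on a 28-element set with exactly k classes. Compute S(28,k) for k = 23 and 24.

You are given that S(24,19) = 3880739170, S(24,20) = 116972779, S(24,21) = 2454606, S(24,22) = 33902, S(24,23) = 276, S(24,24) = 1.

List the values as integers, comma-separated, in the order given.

row 25: T[25][20]=20·116972779+3880739170=6220194750  T[25][21]=21·2454606+116972779=168519505  T[25][22]=22·33902+2454606=3200450  T[25][23]=23·276+33902=40250  T[25][24]=24·1+276=300
row 26: T[26][21]=21·168519505+6220194750=9759104355  T[26][22]=22·3200450+168519505=238929405  T[26][23]=23·40250+3200450=4126200  T[26][24]=24·300+40250=47450
row 27: T[27][22]=22·238929405+9759104355=15015551265  T[27][23]=23·4126200+238929405=333832005  T[27][24]=24·47450+4126200=5265000
row 28: T[28][23]=23·333832005+15015551265=22693687380  T[28][24]=24·5265000+333832005=460192005
Read S(28,23) = 22693687380, S(28,24) = 460192005.

22693687380, 460192005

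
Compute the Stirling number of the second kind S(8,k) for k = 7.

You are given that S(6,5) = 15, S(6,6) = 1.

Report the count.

[7] T[7,6]:6*1+15=21 · T[7,7]:7*0+1=1
[8] T[8,7]:7*1+21=28
Read S(8,7) = 28.

28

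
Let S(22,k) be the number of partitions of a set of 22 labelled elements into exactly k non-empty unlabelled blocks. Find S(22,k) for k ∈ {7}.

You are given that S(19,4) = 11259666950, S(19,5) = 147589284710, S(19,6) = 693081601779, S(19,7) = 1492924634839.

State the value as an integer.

602762379967440

row 20: T[20][5]=5·147589284710+11259666950=749206090500  T[20][6]=6·693081601779+147589284710=4306078895384  T[20][7]=7·1492924634839+693081601779=11143554045652
row 21: T[21][6]=6·4306078895384+749206090500=26585679462804  T[21][7]=7·11143554045652+4306078895384=82310957214948
row 22: T[22][7]=7·82310957214948+26585679462804=602762379967440
Read S(22,7) = 602762379967440.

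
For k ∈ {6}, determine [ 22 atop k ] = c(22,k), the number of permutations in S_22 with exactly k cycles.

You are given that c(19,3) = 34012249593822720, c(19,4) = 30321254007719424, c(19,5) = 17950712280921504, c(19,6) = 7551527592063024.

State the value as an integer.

83637381699544802976

r20: T_20,4=19×30321254007719424+34012249593822720=610116075740491776; T_20,5=19×17950712280921504+30321254007719424=371384787345228000; T_20,6=19×7551527592063024+17950712280921504=161429736530118960
r21: T_21,5=20×371384787345228000+610116075740491776=8037811822645051776; T_21,6=20×161429736530118960+371384787345228000=3599979517947607200
r22: T_22,6=21×3599979517947607200+8037811822645051776=83637381699544802976
Read c(22,6) = 83637381699544802976.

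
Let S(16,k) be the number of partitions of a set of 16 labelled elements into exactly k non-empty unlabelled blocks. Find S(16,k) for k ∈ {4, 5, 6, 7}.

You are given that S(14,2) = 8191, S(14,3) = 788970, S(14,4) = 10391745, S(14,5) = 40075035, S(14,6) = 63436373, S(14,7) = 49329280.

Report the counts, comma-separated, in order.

171798901, 1096190550, 2734926558, 3281882604

row 15: T[15][3]=3·788970+8191=2375101  T[15][4]=4·10391745+788970=42355950  T[15][5]=5·40075035+10391745=210766920  T[15][6]=6·63436373+40075035=420693273  T[15][7]=7·49329280+63436373=408741333
row 16: T[16][4]=4·42355950+2375101=171798901  T[16][5]=5·210766920+42355950=1096190550  T[16][6]=6·420693273+210766920=2734926558  T[16][7]=7·408741333+420693273=3281882604
Read S(16,4) = 171798901, S(16,5) = 1096190550, S(16,6) = 2734926558, S(16,7) = 3281882604.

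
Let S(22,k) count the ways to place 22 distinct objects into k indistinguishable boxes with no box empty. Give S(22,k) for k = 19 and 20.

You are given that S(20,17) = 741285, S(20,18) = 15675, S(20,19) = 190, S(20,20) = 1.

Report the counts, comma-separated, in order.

1389850, 23485

row 21: T[21][18]=18·15675+741285=1023435  T[21][19]=19·190+15675=19285  T[21][20]=20·1+190=210
row 22: T[22][19]=19·19285+1023435=1389850  T[22][20]=20·210+19285=23485
Read S(22,19) = 1389850, S(22,20) = 23485.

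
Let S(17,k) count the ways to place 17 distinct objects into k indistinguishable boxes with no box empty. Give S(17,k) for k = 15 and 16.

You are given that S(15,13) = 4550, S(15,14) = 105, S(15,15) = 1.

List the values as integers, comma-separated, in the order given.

[16] T[16,14]:14*105+4550=6020 · T[16,15]:15*1+105=120 · T[16,16]:16*0+1=1
[17] T[17,15]:15*120+6020=7820 · T[17,16]:16*1+120=136
Read S(17,15) = 7820, S(17,16) = 136.

7820, 136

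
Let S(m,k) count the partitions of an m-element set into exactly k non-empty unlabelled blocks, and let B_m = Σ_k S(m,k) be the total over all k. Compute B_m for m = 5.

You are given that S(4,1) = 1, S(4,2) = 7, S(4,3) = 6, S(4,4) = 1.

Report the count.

52

i=5: T(5,1)=0+1·1=1 | T(5,2)=1+2·7=15 | T(5,3)=7+3·6=25 | T(5,4)=6+4·1=10 | T(5,5)=1+5·0=1
B_5 = ΣS(5,k) = 1+15+25+10+1 = 52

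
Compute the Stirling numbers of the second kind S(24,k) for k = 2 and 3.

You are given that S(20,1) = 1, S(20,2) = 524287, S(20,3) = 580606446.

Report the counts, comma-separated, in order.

8388607, 47063200806

@21  (21,1):1·1+0→1, (21,2):524287·2+1→1048575, (21,3):580606446·3+524287→1742343625
@22  (22,1):1·1+0→1, (22,2):1048575·2+1→2097151, (22,3):1742343625·3+1048575→5228079450
@23  (23,1):1·1+0→1, (23,2):2097151·2+1→4194303, (23,3):5228079450·3+2097151→15686335501
@24  (24,2):4194303·2+1→8388607, (24,3):15686335501·3+4194303→47063200806
Read S(24,2) = 8388607, S(24,3) = 47063200806.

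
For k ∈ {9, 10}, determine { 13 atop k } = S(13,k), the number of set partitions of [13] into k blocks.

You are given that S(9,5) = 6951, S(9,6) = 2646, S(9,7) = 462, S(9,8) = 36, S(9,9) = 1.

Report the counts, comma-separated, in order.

359502, 39325

row 10: T[10][6]=6·2646+6951=22827  T[10][7]=7·462+2646=5880  T[10][8]=8·36+462=750  T[10][9]=9·1+36=45  T[10][10]=10·0+1=1
row 11: T[11][7]=7·5880+22827=63987  T[11][8]=8·750+5880=11880  T[11][9]=9·45+750=1155  T[11][10]=10·1+45=55
row 12: T[12][8]=8·11880+63987=159027  T[12][9]=9·1155+11880=22275  T[12][10]=10·55+1155=1705
row 13: T[13][9]=9·22275+159027=359502  T[13][10]=10·1705+22275=39325
Read S(13,9) = 359502, S(13,10) = 39325.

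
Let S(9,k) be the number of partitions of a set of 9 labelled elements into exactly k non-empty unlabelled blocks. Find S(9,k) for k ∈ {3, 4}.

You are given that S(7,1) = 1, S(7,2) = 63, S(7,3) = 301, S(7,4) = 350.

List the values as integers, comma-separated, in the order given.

3025, 7770

r8: T_8,2=2×63+1=127; T_8,3=3×301+63=966; T_8,4=4×350+301=1701
r9: T_9,3=3×966+127=3025; T_9,4=4×1701+966=7770
Read S(9,3) = 3025, S(9,4) = 7770.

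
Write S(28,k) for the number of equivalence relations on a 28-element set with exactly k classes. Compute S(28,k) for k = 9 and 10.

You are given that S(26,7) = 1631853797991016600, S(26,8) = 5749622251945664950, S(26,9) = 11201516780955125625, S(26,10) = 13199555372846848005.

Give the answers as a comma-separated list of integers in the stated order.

1006698291338432496375, 1538533978374777852325

@27  (27,8):5749622251945664950·8+1631853797991016600→47628831813556336200, (27,9):11201516780955125625·9+5749622251945664950→106563273280541795575, (27,10):13199555372846848005·10+11201516780955125625→143197070509423605675
@28  (28,9):106563273280541795575·9+47628831813556336200→1006698291338432496375, (28,10):143197070509423605675·10+106563273280541795575→1538533978374777852325
Read S(28,9) = 1006698291338432496375, S(28,10) = 1538533978374777852325.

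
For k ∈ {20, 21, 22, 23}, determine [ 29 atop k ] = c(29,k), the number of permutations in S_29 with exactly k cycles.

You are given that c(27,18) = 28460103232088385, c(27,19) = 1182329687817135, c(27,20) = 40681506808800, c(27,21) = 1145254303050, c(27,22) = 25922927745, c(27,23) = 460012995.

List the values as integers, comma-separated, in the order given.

r28: T_28,19=27×1182329687817135+28460103232088385=60383004803151030; T_28,20=27×40681506808800+1182329687817135=2280730371654735; T_28,21=27×1145254303050+40681506808800=71603372991150; T_28,22=27×25922927745+1145254303050=1845173352165; T_28,23=27×460012995+25922927745=38343278610
r29: T_29,20=28×2280730371654735+60383004803151030=124243455209483610; T_29,21=28×71603372991150+2280730371654735=4285624815406935; T_29,22=28×1845173352165+71603372991150=123268226851770; T_29,23=28×38343278610+1845173352165=2918785153245
Read c(29,20) = 124243455209483610, c(29,21) = 4285624815406935, c(29,22) = 123268226851770, c(29,23) = 2918785153245.

124243455209483610, 4285624815406935, 123268226851770, 2918785153245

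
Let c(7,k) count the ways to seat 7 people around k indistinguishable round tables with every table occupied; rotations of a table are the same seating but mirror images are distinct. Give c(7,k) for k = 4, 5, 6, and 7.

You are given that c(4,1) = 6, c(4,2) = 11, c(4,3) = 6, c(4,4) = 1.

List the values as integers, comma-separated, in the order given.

@5  (5,2):11·4+6→50, (5,3):6·4+11→35, (5,4):1·4+6→10, (5,5):0·4+1→1
@6  (6,3):35·5+50→225, (6,4):10·5+35→85, (6,5):1·5+10→15, (6,6):0·5+1→1
@7  (7,4):85·6+225→735, (7,5):15·6+85→175, (7,6):1·6+15→21, (7,7):0·6+1→1
Read c(7,4) = 735, c(7,5) = 175, c(7,6) = 21, c(7,7) = 1.

735, 175, 21, 1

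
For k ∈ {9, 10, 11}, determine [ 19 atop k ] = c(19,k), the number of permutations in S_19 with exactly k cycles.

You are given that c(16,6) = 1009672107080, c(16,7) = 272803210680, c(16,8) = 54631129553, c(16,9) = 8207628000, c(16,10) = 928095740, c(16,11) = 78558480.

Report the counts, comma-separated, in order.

r17: T_17,7=16×272803210680+1009672107080=5374523477960; T_17,8=16×54631129553+272803210680=1146901283528; T_17,9=16×8207628000+54631129553=185953177553; T_17,10=16×928095740+8207628000=23057159840; T_17,11=16×78558480+928095740=2185031420
r18: T_18,8=17×1146901283528+5374523477960=24871845297936; T_18,9=17×185953177553+1146901283528=4308105301929; T_18,10=17×23057159840+185953177553=577924894833; T_18,11=17×2185031420+23057159840=60202693980
r19: T_19,9=18×4308105301929+24871845297936=102417740732658; T_19,10=18×577924894833+4308105301929=14710753408923; T_19,11=18×60202693980+577924894833=1661573386473
Read c(19,9) = 102417740732658, c(19,10) = 14710753408923, c(19,11) = 1661573386473.

102417740732658, 14710753408923, 1661573386473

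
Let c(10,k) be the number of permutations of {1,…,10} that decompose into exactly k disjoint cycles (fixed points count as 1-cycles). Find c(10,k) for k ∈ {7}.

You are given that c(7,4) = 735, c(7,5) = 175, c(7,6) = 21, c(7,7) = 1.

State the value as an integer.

9450

[8] T[8,5]:7*175+735=1960 · T[8,6]:7*21+175=322 · T[8,7]:7*1+21=28
[9] T[9,6]:8*322+1960=4536 · T[9,7]:8*28+322=546
[10] T[10,7]:9*546+4536=9450
Read c(10,7) = 9450.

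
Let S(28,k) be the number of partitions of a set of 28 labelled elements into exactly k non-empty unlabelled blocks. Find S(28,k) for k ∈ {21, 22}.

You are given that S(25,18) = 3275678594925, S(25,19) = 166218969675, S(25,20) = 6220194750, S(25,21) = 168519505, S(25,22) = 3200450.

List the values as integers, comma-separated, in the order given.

r26: T_26,19=19×166218969675+3275678594925=6433839018750; T_26,20=20×6220194750+166218969675=290622864675; T_26,21=21×168519505+6220194750=9759104355; T_26,22=22×3200450+168519505=238929405
r27: T_27,20=20×290622864675+6433839018750=12246296312250; T_27,21=21×9759104355+290622864675=495564056130; T_27,22=22×238929405+9759104355=15015551265
r28: T_28,21=21×495564056130+12246296312250=22653141490980; T_28,22=22×15015551265+495564056130=825906183960
Read S(28,21) = 22653141490980, S(28,22) = 825906183960.

22653141490980, 825906183960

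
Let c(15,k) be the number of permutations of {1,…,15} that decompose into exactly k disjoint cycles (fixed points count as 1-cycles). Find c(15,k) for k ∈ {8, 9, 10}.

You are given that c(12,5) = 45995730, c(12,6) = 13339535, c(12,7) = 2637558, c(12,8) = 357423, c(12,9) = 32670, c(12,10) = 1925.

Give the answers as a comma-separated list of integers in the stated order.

i=13: T(13,6)=45995730+12·13339535=206070150 | T(13,7)=13339535+12·2637558=44990231 | T(13,8)=2637558+12·357423=6926634 | T(13,9)=357423+12·32670=749463 | T(13,10)=32670+12·1925=55770
i=14: T(14,7)=206070150+13·44990231=790943153 | T(14,8)=44990231+13·6926634=135036473 | T(14,9)=6926634+13·749463=16669653 | T(14,10)=749463+13·55770=1474473
i=15: T(15,8)=790943153+14·135036473=2681453775 | T(15,9)=135036473+14·16669653=368411615 | T(15,10)=16669653+14·1474473=37312275
Read c(15,8) = 2681453775, c(15,9) = 368411615, c(15,10) = 37312275.

2681453775, 368411615, 37312275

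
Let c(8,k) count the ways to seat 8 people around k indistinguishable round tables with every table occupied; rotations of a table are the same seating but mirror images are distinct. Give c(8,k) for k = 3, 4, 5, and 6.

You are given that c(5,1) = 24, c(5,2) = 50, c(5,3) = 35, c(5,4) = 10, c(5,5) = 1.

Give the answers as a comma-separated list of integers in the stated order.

[6] T[6,1]:5*24+0=120 · T[6,2]:5*50+24=274 · T[6,3]:5*35+50=225 · T[6,4]:5*10+35=85 · T[6,5]:5*1+10=15 · T[6,6]:5*0+1=1
[7] T[7,2]:6*274+120=1764 · T[7,3]:6*225+274=1624 · T[7,4]:6*85+225=735 · T[7,5]:6*15+85=175 · T[7,6]:6*1+15=21
[8] T[8,3]:7*1624+1764=13132 · T[8,4]:7*735+1624=6769 · T[8,5]:7*175+735=1960 · T[8,6]:7*21+175=322
Read c(8,3) = 13132, c(8,4) = 6769, c(8,5) = 1960, c(8,6) = 322.

13132, 6769, 1960, 322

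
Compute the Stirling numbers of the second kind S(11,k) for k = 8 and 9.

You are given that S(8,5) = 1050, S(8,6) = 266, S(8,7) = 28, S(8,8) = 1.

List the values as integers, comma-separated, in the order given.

11880, 1155

[9] T[9,6]:6*266+1050=2646 · T[9,7]:7*28+266=462 · T[9,8]:8*1+28=36 · T[9,9]:9*0+1=1
[10] T[10,7]:7*462+2646=5880 · T[10,8]:8*36+462=750 · T[10,9]:9*1+36=45
[11] T[11,8]:8*750+5880=11880 · T[11,9]:9*45+750=1155
Read S(11,8) = 11880, S(11,9) = 1155.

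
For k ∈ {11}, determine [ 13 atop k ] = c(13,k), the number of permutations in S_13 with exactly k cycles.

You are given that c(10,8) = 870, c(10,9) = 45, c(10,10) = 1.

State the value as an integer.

2717

i=11: T(11,9)=870+10·45=1320 | T(11,10)=45+10·1=55 | T(11,11)=1+10·0=1
i=12: T(12,10)=1320+11·55=1925 | T(12,11)=55+11·1=66
i=13: T(13,11)=1925+12·66=2717
Read c(13,11) = 2717.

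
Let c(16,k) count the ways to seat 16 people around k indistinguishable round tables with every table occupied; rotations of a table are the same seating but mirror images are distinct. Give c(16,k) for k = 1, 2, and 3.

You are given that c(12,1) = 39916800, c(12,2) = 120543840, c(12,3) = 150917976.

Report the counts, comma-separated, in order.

r13: T_13,1=12×39916800+0=479001600; T_13,2=12×120543840+39916800=1486442880; T_13,3=12×150917976+120543840=1931559552
r14: T_14,1=13×479001600+0=6227020800; T_14,2=13×1486442880+479001600=19802759040; T_14,3=13×1931559552+1486442880=26596717056
r15: T_15,1=14×6227020800+0=87178291200; T_15,2=14×19802759040+6227020800=283465647360; T_15,3=14×26596717056+19802759040=392156797824
r16: T_16,1=15×87178291200+0=1307674368000; T_16,2=15×283465647360+87178291200=4339163001600; T_16,3=15×392156797824+283465647360=6165817614720
Read c(16,1) = 1307674368000, c(16,2) = 4339163001600, c(16,3) = 6165817614720.

1307674368000, 4339163001600, 6165817614720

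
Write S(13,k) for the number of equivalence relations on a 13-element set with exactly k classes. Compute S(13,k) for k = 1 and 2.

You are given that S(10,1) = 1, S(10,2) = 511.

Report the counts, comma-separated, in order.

1, 4095

row 11: T[11][1]=1·1+0=1  T[11][2]=2·511+1=1023
row 12: T[12][1]=1·1+0=1  T[12][2]=2·1023+1=2047
row 13: T[13][1]=1·1+0=1  T[13][2]=2·2047+1=4095
Read S(13,1) = 1, S(13,2) = 4095.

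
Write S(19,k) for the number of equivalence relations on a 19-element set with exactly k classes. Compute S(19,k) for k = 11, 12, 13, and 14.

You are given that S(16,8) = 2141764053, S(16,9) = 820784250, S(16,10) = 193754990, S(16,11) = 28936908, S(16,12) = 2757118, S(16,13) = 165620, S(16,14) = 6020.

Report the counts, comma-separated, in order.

129413217791, 23466951300, 2892439160, 243577530

r17: T_17,9=9×820784250+2141764053=9528822303; T_17,10=10×193754990+820784250=2758334150; T_17,11=11×28936908+193754990=512060978; T_17,12=12×2757118+28936908=62022324; T_17,13=13×165620+2757118=4910178; T_17,14=14×6020+165620=249900
r18: T_18,10=10×2758334150+9528822303=37112163803; T_18,11=11×512060978+2758334150=8391004908; T_18,12=12×62022324+512060978=1256328866; T_18,13=13×4910178+62022324=125854638; T_18,14=14×249900+4910178=8408778
r19: T_19,11=11×8391004908+37112163803=129413217791; T_19,12=12×1256328866+8391004908=23466951300; T_19,13=13×125854638+1256328866=2892439160; T_19,14=14×8408778+125854638=243577530
Read S(19,11) = 129413217791, S(19,12) = 23466951300, S(19,13) = 2892439160, S(19,14) = 243577530.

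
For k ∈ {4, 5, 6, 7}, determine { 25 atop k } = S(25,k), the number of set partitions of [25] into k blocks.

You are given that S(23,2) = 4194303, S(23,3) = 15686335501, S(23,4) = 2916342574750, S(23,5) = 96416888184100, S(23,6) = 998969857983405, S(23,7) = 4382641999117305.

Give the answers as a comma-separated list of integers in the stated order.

46771289738810, 2436684974110751, 37026417000002430, 227832482998716310

[24] T[24,3]:3*15686335501+4194303=47063200806 · T[24,4]:4*2916342574750+15686335501=11681056634501 · T[24,5]:5*96416888184100+2916342574750=485000783495250 · T[24,6]:6*998969857983405+96416888184100=6090236036084530 · T[24,7]:7*4382641999117305+998969857983405=31677463851804540
[25] T[25,4]:4*11681056634501+47063200806=46771289738810 · T[25,5]:5*485000783495250+11681056634501=2436684974110751 · T[25,6]:6*6090236036084530+485000783495250=37026417000002430 · T[25,7]:7*31677463851804540+6090236036084530=227832482998716310
Read S(25,4) = 46771289738810, S(25,5) = 2436684974110751, S(25,6) = 37026417000002430, S(25,7) = 227832482998716310.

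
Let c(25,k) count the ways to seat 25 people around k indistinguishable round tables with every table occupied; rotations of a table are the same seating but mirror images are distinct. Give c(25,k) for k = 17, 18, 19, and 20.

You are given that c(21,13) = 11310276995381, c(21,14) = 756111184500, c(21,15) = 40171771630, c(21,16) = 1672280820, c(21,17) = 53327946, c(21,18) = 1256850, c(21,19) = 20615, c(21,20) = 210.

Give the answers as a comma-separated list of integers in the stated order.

290886679867135, 12191224980000, 414908513800, 11276842500

i=22: T(22,14)=11310276995381+21·756111184500=27188611869881 | T(22,15)=756111184500+21·40171771630=1599718388730 | T(22,16)=40171771630+21·1672280820=75289668850 | T(22,17)=1672280820+21·53327946=2792167686 | T(22,18)=53327946+21·1256850=79721796 | T(22,19)=1256850+21·20615=1689765 | T(22,20)=20615+21·210=25025
i=23: T(23,15)=27188611869881+22·1599718388730=62382416421941 | T(23,16)=1599718388730+22·75289668850=3256091103430 | T(23,17)=75289668850+22·2792167686=136717357942 | T(23,18)=2792167686+22·79721796=4546047198 | T(23,19)=79721796+22·1689765=116896626 | T(23,20)=1689765+22·25025=2240315
i=24: T(24,16)=62382416421941+23·3256091103430=137272511800831 | T(24,17)=3256091103430+23·136717357942=6400590336096 | T(24,18)=136717357942+23·4546047198=241276443496 | T(24,19)=4546047198+23·116896626=7234669596 | T(24,20)=116896626+23·2240315=168423871
i=25: T(25,17)=137272511800831+24·6400590336096=290886679867135 | T(25,18)=6400590336096+24·241276443496=12191224980000 | T(25,19)=241276443496+24·7234669596=414908513800 | T(25,20)=7234669596+24·168423871=11276842500
Read c(25,17) = 290886679867135, c(25,18) = 12191224980000, c(25,19) = 414908513800, c(25,20) = 11276842500.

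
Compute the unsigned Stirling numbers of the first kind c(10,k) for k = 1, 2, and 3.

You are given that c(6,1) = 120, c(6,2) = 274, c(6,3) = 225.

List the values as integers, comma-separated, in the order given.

i=7: T(7,1)=0+6·120=720 | T(7,2)=120+6·274=1764 | T(7,3)=274+6·225=1624
i=8: T(8,1)=0+7·720=5040 | T(8,2)=720+7·1764=13068 | T(8,3)=1764+7·1624=13132
i=9: T(9,1)=0+8·5040=40320 | T(9,2)=5040+8·13068=109584 | T(9,3)=13068+8·13132=118124
i=10: T(10,1)=0+9·40320=362880 | T(10,2)=40320+9·109584=1026576 | T(10,3)=109584+9·118124=1172700
Read c(10,1) = 362880, c(10,2) = 1026576, c(10,3) = 1172700.

362880, 1026576, 1172700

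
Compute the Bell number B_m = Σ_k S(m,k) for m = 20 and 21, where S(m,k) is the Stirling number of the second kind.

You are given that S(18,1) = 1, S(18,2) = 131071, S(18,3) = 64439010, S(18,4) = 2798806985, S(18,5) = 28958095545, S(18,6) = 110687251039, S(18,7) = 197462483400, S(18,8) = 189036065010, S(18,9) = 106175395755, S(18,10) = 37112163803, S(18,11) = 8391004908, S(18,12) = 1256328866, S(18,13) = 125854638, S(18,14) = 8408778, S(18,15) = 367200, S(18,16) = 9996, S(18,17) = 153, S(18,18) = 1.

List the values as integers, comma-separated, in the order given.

51724158235372, 474869816156751

i=19: T(19,1)=0+1·1=1 | T(19,2)=1+2·131071=262143 | T(19,3)=131071+3·64439010=193448101 | T(19,4)=64439010+4·2798806985=11259666950 | T(19,5)=2798806985+5·28958095545=147589284710 | T(19,6)=28958095545+6·110687251039=693081601779 | T(19,7)=110687251039+7·197462483400=1492924634839 | T(19,8)=197462483400+8·189036065010=1709751003480 | T(19,9)=189036065010+9·106175395755=1144614626805 | T(19,10)=106175395755+10·37112163803=477297033785 | T(19,11)=37112163803+11·8391004908=129413217791 | T(19,12)=8391004908+12·1256328866=23466951300 | T(19,13)=1256328866+13·125854638=2892439160 | T(19,14)=125854638+14·8408778=243577530 | T(19,15)=8408778+15·367200=13916778 | T(19,16)=367200+16·9996=527136 | T(19,17)=9996+17·153=12597 | T(19,18)=153+18·1=171 | T(19,19)=1+19·0=1
i=20: T(20,1)=0+1·1=1 | T(20,2)=1+2·262143=524287 | T(20,3)=262143+3·193448101=580606446 | T(20,4)=193448101+4·11259666950=45232115901 | T(20,5)=11259666950+5·147589284710=749206090500 | T(20,6)=147589284710+6·693081601779=4306078895384 | T(20,7)=693081601779+7·1492924634839=11143554045652 | T(20,8)=1492924634839+8·1709751003480=15170932662679 | T(20,9)=1709751003480+9·1144614626805=12011282644725 | T(20,10)=1144614626805+10·477297033785=5917584964655 | T(20,11)=477297033785+11·129413217791=1900842429486 | T(20,12)=129413217791+12·23466951300=411016633391 | T(20,13)=23466951300+13·2892439160=61068660380 | T(20,14)=2892439160+14·243577530=6302524580 | T(20,15)=243577530+15·13916778=452329200 | T(20,16)=13916778+16·527136=22350954 | T(20,17)=527136+17·12597=741285 | T(20,18)=12597+18·171=15675 | T(20,19)=171+19·1=190 | T(20,20)=1+20·0=1
i=21: T(21,1)=0+1·1=1 | T(21,2)=1+2·524287=1048575 | T(21,3)=524287+3·580606446=1742343625 | T(21,4)=580606446+4·45232115901=181509070050 | T(21,5)=45232115901+5·749206090500=3791262568401 | T(21,6)=749206090500+6·4306078895384=26585679462804 | T(21,7)=4306078895384+7·11143554045652=82310957214948 | T(21,8)=11143554045652+8·15170932662679=132511015347084 | T(21,9)=15170932662679+9·12011282644725=123272476465204 | T(21,10)=12011282644725+10·5917584964655=71187132291275 | T(21,11)=5917584964655+11·1900842429486=26826851689001 | T(21,12)=1900842429486+12·411016633391=6833042030178 | T(21,13)=411016633391+13·61068660380=1204909218331 | T(21,14)=61068660380+14·6302524580=149304004500 | T(21,15)=6302524580+15·452329200=13087462580 | T(21,16)=452329200+16·22350954=809944464 | T(21,17)=22350954+17·741285=34952799 | T(21,18)=741285+18·15675=1023435 | T(21,19)=15675+19·190=19285 | T(21,20)=190+20·1=210 | T(21,21)=1+21·0=1
B_20 = ΣS(20,k) = 1+524287+580606446+45232115901+749206090500+4306078895384+11143554045652+15170932662679+12011282644725+5917584964655+1900842429486+411016633391+61068660380+6302524580+452329200+22350954+741285+15675+190+1 = 51724158235372
B_21 = ΣS(21,k) = 1+1048575+1742343625+181509070050+3791262568401+26585679462804+82310957214948+132511015347084+123272476465204+71187132291275+26826851689001+6833042030178+1204909218331+149304004500+13087462580+809944464+34952799+1023435+19285+210+1 = 474869816156751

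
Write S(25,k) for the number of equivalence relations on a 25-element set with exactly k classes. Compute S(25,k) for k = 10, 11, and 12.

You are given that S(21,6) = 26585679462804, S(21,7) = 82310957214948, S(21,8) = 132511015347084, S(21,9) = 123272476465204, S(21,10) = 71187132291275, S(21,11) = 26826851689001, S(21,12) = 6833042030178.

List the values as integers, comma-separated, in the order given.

i=22: T(22,7)=26585679462804+7·82310957214948=602762379967440 | T(22,8)=82310957214948+8·132511015347084=1142399079991620 | T(22,9)=132511015347084+9·123272476465204=1241963303533920 | T(22,10)=123272476465204+10·71187132291275=835143799377954 | T(22,11)=71187132291275+11·26826851689001=366282500870286 | T(22,12)=26826851689001+12·6833042030178=108823356051137
i=23: T(23,8)=602762379967440+8·1142399079991620=9741955019900400 | T(23,9)=1142399079991620+9·1241963303533920=12320068811796900 | T(23,10)=1241963303533920+10·835143799377954=9593401297313460 | T(23,11)=835143799377954+11·366282500870286=4864251308951100 | T(23,12)=366282500870286+12·108823356051137=1672162773483930
i=24: T(24,9)=9741955019900400+9·12320068811796900=120622574326072500 | T(24,10)=12320068811796900+10·9593401297313460=108254081784931500 | T(24,11)=9593401297313460+11·4864251308951100=63100165695775560 | T(24,12)=4864251308951100+12·1672162773483930=24930204590758260
i=25: T(25,10)=120622574326072500+10·108254081784931500=1203163392175387500 | T(25,11)=108254081784931500+11·63100165695775560=802355904438462660 | T(25,12)=63100165695775560+12·24930204590758260=362262620784874680
Read S(25,10) = 1203163392175387500, S(25,11) = 802355904438462660, S(25,12) = 362262620784874680.

1203163392175387500, 802355904438462660, 362262620784874680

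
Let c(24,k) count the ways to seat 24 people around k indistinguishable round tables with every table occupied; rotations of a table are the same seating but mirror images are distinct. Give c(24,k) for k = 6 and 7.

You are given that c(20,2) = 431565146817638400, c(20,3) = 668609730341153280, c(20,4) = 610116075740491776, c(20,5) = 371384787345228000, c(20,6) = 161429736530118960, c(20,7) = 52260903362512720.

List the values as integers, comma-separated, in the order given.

i=21: T(21,3)=431565146817638400+20·668609730341153280=13803759753640704000 | T(21,4)=668609730341153280+20·610116075740491776=12870931245150988800 | T(21,5)=610116075740491776+20·371384787345228000=8037811822645051776 | T(21,6)=371384787345228000+20·161429736530118960=3599979517947607200 | T(21,7)=161429736530118960+20·52260903362512720=1206647803780373360
i=22: T(22,4)=13803759753640704000+21·12870931245150988800=284093315901811468800 | T(22,5)=12870931245150988800+21·8037811822645051776=181664979520697076096 | T(22,6)=8037811822645051776+21·3599979517947607200=83637381699544802976 | T(22,7)=3599979517947607200+21·1206647803780373360=28939583397335447760
i=23: T(23,5)=284093315901811468800+22·181664979520697076096=4280722865357147142912 | T(23,6)=181664979520697076096+22·83637381699544802976=2021687376910682741568 | T(23,7)=83637381699544802976+22·28939583397335447760=720308216440924653696
i=24: T(24,6)=4280722865357147142912+23·2021687376910682741568=50779532534302850198976 | T(24,7)=2021687376910682741568+23·720308216440924653696=18588776355051949776576
Read c(24,6) = 50779532534302850198976, c(24,7) = 18588776355051949776576.

50779532534302850198976, 18588776355051949776576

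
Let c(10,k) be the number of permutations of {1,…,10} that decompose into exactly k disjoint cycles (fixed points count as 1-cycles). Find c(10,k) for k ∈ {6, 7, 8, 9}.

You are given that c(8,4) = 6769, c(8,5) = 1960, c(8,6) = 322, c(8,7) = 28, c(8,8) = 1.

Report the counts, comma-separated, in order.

[9] T[9,5]:8*1960+6769=22449 · T[9,6]:8*322+1960=4536 · T[9,7]:8*28+322=546 · T[9,8]:8*1+28=36 · T[9,9]:8*0+1=1
[10] T[10,6]:9*4536+22449=63273 · T[10,7]:9*546+4536=9450 · T[10,8]:9*36+546=870 · T[10,9]:9*1+36=45
Read c(10,6) = 63273, c(10,7) = 9450, c(10,8) = 870, c(10,9) = 45.

63273, 9450, 870, 45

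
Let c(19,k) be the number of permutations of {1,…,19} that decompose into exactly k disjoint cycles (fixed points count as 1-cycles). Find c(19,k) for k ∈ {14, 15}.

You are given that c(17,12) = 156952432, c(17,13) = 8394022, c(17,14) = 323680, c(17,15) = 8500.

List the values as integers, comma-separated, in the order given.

549789282, 22323822

r18: T_18,13=17×8394022+156952432=299650806; T_18,14=17×323680+8394022=13896582; T_18,15=17×8500+323680=468180
r19: T_19,14=18×13896582+299650806=549789282; T_19,15=18×468180+13896582=22323822
Read c(19,14) = 549789282, c(19,15) = 22323822.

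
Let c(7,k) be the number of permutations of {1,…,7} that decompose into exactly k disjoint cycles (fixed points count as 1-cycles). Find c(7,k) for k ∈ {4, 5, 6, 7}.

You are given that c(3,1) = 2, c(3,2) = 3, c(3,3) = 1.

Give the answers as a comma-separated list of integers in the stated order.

row 4: T[4][1]=3·2+0=6  T[4][2]=3·3+2=11  T[4][3]=3·1+3=6  T[4][4]=3·0+1=1
row 5: T[5][2]=4·11+6=50  T[5][3]=4·6+11=35  T[5][4]=4·1+6=10  T[5][5]=4·0+1=1
row 6: T[6][3]=5·35+50=225  T[6][4]=5·10+35=85  T[6][5]=5·1+10=15  T[6][6]=5·0+1=1
row 7: T[7][4]=6·85+225=735  T[7][5]=6·15+85=175  T[7][6]=6·1+15=21  T[7][7]=6·0+1=1
Read c(7,4) = 735, c(7,5) = 175, c(7,6) = 21, c(7,7) = 1.

735, 175, 21, 1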